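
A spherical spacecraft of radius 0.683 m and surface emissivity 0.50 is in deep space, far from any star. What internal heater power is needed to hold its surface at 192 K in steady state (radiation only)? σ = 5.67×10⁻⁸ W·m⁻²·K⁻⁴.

P = εσ·4πr²·T⁴.
4πr² = 5.862 m²; T⁴ = 1.359×10⁹ K⁴.
P = 0.50·5.67×10⁻⁸·5.862·1.359×10⁹.

P ≈ 226 W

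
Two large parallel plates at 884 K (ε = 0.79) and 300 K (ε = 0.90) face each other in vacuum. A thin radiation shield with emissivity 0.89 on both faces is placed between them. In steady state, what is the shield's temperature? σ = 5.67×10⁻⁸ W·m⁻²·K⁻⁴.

In steady state the net flux on the hot side equals that on the cold side.
σ(T₁⁴−T_s⁴)/D₁ = σ(T_s⁴−T₂⁴)/D₂, with D₁ = 1/ε₁+1/ε_s−1 = 1.389, D₂ = 1/ε_s+1/ε₂−1 = 1.235.
Solve for T_s⁴: T_s⁴ = (D₂·T₁⁴ + D₁·T₂⁴)/(D₁+D₂) = 2.916×10¹¹ K⁴.

T_s ≈ 735 K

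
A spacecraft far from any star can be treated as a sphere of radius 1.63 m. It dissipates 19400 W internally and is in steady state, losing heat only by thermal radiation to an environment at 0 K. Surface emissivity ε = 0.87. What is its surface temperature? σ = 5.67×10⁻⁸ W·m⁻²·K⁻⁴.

T ≈ 329 K

Steady state: internal power = radiated power, P = εσA T⁴.
Radiating area A = 4πr² = 33.39 m².
T⁴ = P/(εσA) = 19400/(0.87·5.67×10⁻⁸·33.39) = 1.178×10¹⁰ K⁴.
T = (1.178×10¹⁰)^(1/4).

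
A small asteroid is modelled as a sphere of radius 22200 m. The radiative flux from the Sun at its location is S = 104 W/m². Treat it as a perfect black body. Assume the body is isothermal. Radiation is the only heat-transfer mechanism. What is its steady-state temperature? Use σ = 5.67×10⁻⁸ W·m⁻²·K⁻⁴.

At equilibrium, absorbed power = emitted power.
Absorbing cross-section = πr² = 1.548×10⁹ m²; emitting surface = 4πr² = 6.193×10⁹ m² (ratio 4).
S·A_cross = εσ·A_surf·T⁴  ⇒  T⁴ = S/(4σ).
T⁴ = 1.00·104/(4·5.67×10⁻⁸) = 4.586×10⁸ K⁴.
T = (4.586×10⁸)^(1/4).

T ≈ 146 K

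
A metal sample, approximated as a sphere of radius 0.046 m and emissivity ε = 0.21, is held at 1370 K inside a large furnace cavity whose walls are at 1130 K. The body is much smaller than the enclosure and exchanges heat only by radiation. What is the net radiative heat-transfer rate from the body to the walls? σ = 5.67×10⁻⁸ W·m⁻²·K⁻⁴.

For a small grey body in a large enclosure: P_net = εσA(T_body⁴ − T_wall⁴).
A = 4πr² = 0.02659 m²; T_body⁴ − T_wall⁴ = 3.523×10¹² − 1.630×10¹² = 1.892×10¹² K⁴.
|P_net| = 0.21·5.67×10⁻⁸·0.02659·1.892×10¹².

P_net ≈ 599 W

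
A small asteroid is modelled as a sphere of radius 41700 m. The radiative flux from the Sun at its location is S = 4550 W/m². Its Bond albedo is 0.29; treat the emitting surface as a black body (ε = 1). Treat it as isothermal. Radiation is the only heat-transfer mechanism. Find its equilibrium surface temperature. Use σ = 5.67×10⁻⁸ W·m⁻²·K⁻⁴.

At equilibrium, absorbed power = emitted power.
Absorbing cross-section = πr² = 5.463×10⁹ m²; emitting surface = 4πr² = 2.185×10¹⁰ m² (ratio 4).
(1−a)S·A_cross = εσ·A_surf·T⁴  ⇒  T⁴ = (1−a)S/(4σ).
T⁴ = 0.710·4550/(4·5.67×10⁻⁸) = 1.424×10¹⁰ K⁴.
T = (1.424×10¹⁰)^(1/4).

T ≈ 345 K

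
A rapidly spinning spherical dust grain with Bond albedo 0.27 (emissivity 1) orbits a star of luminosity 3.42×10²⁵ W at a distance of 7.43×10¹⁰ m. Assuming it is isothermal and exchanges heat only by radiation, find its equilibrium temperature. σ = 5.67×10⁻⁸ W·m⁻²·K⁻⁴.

T ≈ 200 K

First find the stellar flux at distance d: S = L/(4πd²) = 3.42×10²⁵/(4π·(7.43×10¹⁰)²) = 493.0 W/m².
For an isothermal sphere, absorbed (1−a)S·πr² = emitted σ·4πr²·T⁴, so T⁴ = (1−a)S/(4σ).
T⁴ = 0.730·493.0/(4·5.67×10⁻⁸) = 1.587×10⁹ K⁴.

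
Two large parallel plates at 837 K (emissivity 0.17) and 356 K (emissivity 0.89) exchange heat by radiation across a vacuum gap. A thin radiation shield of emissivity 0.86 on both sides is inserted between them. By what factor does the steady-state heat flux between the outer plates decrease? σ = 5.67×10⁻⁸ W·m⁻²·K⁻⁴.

factor ≈ 1.22

Without shield: q₀ = σΔ(T⁴)/(1/ε₁+1/ε₂−1) with denominator 6.006.
With shield the two gaps are in series; the resistances add: (1/ε₁+1/ε_s−1)+(1/ε_s+1/ε₂−1) = 6.045+1.286 = 7.332.
Heat-flux ratio q₀/q = 7.332/6.006.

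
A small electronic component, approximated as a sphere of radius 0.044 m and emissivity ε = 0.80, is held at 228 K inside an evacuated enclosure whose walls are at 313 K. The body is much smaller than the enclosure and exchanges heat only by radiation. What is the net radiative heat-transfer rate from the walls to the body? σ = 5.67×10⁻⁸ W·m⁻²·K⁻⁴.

For a small grey body in a large enclosure: P_net = εσA(T_body⁴ − T_wall⁴).
A = 4πr² = 0.02433 m²; T_body⁴ − T_wall⁴ = 2.702×10⁹ − 9.598×10⁹ = -6.896×10⁹ K⁴.
|P_net| = 0.80·5.67×10⁻⁸·0.02433·6.896×10⁹.

P_net ≈ 7.61 W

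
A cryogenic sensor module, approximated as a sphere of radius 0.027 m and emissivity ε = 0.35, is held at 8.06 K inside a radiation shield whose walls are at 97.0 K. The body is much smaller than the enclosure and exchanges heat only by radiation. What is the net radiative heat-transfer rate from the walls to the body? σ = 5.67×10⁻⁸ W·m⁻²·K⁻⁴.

For a small grey body in a large enclosure: P_net = εσA(T_body⁴ − T_wall⁴).
A = 4πr² = 0.009161 m²; T_body⁴ − T_wall⁴ = 4220 − 8.853×10⁷ = -8.853×10⁷ K⁴.
|P_net| = 0.35·5.67×10⁻⁸·0.009161·8.853×10⁷.

P_net ≈ 0.0161 W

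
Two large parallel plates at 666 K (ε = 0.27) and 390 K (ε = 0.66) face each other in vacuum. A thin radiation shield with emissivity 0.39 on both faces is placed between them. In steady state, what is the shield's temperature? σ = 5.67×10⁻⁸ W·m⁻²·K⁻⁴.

T_s ≈ 543 K

In steady state the net flux on the hot side equals that on the cold side.
σ(T₁⁴−T_s⁴)/D₁ = σ(T_s⁴−T₂⁴)/D₂, with D₁ = 1/ε₁+1/ε_s−1 = 5.268, D₂ = 1/ε_s+1/ε₂−1 = 3.079.
Solve for T_s⁴: T_s⁴ = (D₂·T₁⁴ + D₁·T₂⁴)/(D₁+D₂) = 8.718×10¹⁰ K⁴.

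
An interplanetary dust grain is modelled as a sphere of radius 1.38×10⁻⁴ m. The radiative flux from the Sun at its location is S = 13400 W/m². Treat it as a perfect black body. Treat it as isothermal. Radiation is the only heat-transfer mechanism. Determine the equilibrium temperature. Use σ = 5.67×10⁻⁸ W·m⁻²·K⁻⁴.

T ≈ 493 K

At equilibrium, absorbed power = emitted power.
Absorbing cross-section = πr² = 5.983×10⁻⁸ m²; emitting surface = 4πr² = 2.393×10⁻⁷ m² (ratio 4).
S·A_cross = εσ·A_surf·T⁴  ⇒  T⁴ = S/(4σ).
T⁴ = 1.00·13400/(4·5.67×10⁻⁸) = 5.908×10¹⁰ K⁴.
T = (5.908×10¹⁰)^(1/4).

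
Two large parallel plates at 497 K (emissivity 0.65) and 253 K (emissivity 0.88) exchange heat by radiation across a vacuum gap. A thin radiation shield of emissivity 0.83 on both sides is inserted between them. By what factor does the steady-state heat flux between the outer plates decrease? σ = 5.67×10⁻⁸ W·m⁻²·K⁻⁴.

factor ≈ 1.84

Without shield: q₀ = σΔ(T⁴)/(1/ε₁+1/ε₂−1) with denominator 1.675.
With shield the two gaps are in series; the resistances add: (1/ε₁+1/ε_s−1)+(1/ε_s+1/ε₂−1) = 1.743+1.341 = 3.084.
Heat-flux ratio q₀/q = 3.084/1.675.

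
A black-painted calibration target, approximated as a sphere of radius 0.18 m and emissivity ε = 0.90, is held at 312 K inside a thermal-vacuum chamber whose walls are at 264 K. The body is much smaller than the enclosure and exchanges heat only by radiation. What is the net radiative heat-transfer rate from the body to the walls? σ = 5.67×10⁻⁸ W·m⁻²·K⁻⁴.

For a small grey body in a large enclosure: P_net = εσA(T_body⁴ − T_wall⁴).
A = 4πr² = 0.4072 m²; T_body⁴ − T_wall⁴ = 9.476×10⁹ − 4.858×10⁹ = 4.618×10⁹ K⁴.
|P_net| = 0.90·5.67×10⁻⁸·0.4072·4.618×10⁹.

P_net ≈ 96.0 W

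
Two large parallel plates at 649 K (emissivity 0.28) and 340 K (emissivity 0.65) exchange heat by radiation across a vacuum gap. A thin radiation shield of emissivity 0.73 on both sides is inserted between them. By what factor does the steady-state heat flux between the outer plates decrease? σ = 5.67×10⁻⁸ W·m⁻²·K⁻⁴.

Without shield: q₀ = σΔ(T⁴)/(1/ε₁+1/ε₂−1) with denominator 4.110.
With shield the two gaps are in series; the resistances add: (1/ε₁+1/ε_s−1)+(1/ε_s+1/ε₂−1) = 3.941+1.908 = 5.850.
Heat-flux ratio q₀/q = 5.850/4.110.

factor ≈ 1.42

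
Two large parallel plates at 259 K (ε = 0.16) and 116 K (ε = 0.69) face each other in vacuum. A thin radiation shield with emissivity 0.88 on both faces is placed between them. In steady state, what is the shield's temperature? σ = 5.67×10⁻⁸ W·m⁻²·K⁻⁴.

In steady state the net flux on the hot side equals that on the cold side.
σ(T₁⁴−T_s⁴)/D₁ = σ(T_s⁴−T₂⁴)/D₂, with D₁ = 1/ε₁+1/ε_s−1 = 6.386, D₂ = 1/ε_s+1/ε₂−1 = 1.586.
Solve for T_s⁴: T_s⁴ = (D₂·T₁⁴ + D₁·T₂⁴)/(D₁+D₂) = 1.040×10⁹ K⁴.

T_s ≈ 180 K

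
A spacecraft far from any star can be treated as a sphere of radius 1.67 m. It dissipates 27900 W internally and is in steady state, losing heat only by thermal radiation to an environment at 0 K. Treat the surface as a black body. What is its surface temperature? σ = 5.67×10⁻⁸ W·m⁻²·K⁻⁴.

Steady state: internal power = radiated power, P = εσA T⁴.
Radiating area A = 4πr² = 35.05 m².
T⁴ = P/(εσA) = 27900/(1.0·5.67×10⁻⁸·35.05) = 1.404×10¹⁰ K⁴.
T = (1.404×10¹⁰)^(1/4).

T ≈ 344 K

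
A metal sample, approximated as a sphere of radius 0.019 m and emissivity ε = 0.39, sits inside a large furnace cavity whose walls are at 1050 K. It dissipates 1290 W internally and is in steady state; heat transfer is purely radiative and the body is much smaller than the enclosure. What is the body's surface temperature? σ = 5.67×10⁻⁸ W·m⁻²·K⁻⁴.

T ≈ 1940 K

For a small grey body in a large enclosure, net radiated power = εσA(T⁴ − T_w⁴).
Steady state: P = εσA(T⁴ − T_w⁴) with A = 4πr² = 0.004536 m².
T⁴ = P/(εσA) + T_w⁴ = 1290/(0.39·5.67×10⁻⁸·0.004536) + (1050)⁴
    = 1.286×10¹³ + 1.216×10¹² = 1.408×10¹³ K⁴.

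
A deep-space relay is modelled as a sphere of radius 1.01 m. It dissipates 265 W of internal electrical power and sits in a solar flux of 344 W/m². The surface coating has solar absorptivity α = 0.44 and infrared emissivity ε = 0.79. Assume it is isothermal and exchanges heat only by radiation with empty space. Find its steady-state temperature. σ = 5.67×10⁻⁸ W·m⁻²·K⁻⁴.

T ≈ 190 K

At steady state, absorbed solar power + internal power = radiated power.
Absorbed: α·S·A_cross = 0.44·344·3.205 = 485.1 W (cross-section πr²).
Total input = 485.1 + 265 = 750.1 W.
Radiated: εσ·A_surf·T⁴ with A_surf = 4πr² = 12.82 m².
T⁴ = 750.1/(0.79·5.67×10⁻⁸·12.82) = 1.306×10⁹ K⁴.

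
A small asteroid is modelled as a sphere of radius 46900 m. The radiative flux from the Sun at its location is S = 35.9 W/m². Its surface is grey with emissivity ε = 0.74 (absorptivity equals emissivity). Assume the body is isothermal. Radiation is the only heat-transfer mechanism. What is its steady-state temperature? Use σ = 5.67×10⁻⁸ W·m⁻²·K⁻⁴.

At equilibrium, absorbed power = emitted power.
Absorbing cross-section = πr² = 6.910×10⁹ m²; emitting surface = 4πr² = 2.764×10¹⁰ m² (ratio 4).
εS·A_cross = εσ·A_surf·T⁴  ⇒  T⁴ = S/(4σ)   (ε cancels).
T⁴ = 35.9/(4·5.67×10⁻⁸) = 1.583×10⁸ K⁴.
T = (1.583×10⁸)^(1/4).

T ≈ 112 K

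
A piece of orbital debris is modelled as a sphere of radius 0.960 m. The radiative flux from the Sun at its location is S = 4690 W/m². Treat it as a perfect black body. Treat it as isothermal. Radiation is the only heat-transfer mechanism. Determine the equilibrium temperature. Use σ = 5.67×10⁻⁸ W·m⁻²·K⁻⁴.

At equilibrium, absorbed power = emitted power.
Absorbing cross-section = πr² = 2.895 m²; emitting surface = 4πr² = 11.58 m² (ratio 4).
S·A_cross = εσ·A_surf·T⁴  ⇒  T⁴ = S/(4σ).
T⁴ = 1.00·4690/(4·5.67×10⁻⁸) = 2.068×10¹⁰ K⁴.
T = (2.068×10¹⁰)^(1/4).

T ≈ 379 K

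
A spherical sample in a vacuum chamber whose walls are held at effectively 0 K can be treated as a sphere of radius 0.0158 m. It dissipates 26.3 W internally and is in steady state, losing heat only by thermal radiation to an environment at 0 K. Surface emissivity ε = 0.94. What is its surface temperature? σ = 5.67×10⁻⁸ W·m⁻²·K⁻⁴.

Steady state: internal power = radiated power, P = εσA T⁴.
Radiating area A = 4πr² = 0.003137 m².
T⁴ = P/(εσA) = 26.3/(0.94·5.67×10⁻⁸·0.003137) = 1.573×10¹¹ K⁴.
T = (1.573×10¹¹)^(1/4).

T ≈ 630 K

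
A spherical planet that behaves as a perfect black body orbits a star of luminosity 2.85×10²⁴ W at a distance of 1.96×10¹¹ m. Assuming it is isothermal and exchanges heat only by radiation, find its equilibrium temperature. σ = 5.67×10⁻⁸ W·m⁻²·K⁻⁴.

T ≈ 71.4 K

First find the stellar flux at distance d: S = L/(4πd²) = 2.85×10²⁴/(4π·(1.96×10¹¹)²) = 5.904 W/m².
For an isothermal sphere, absorbed (1−a)S·πr² = emitted σ·4πr²·T⁴, so T⁴ = (1−a)S/(4σ).
T⁴ = 1.00·5.904/(4·5.67×10⁻⁸) = 2.603×10⁷ K⁴.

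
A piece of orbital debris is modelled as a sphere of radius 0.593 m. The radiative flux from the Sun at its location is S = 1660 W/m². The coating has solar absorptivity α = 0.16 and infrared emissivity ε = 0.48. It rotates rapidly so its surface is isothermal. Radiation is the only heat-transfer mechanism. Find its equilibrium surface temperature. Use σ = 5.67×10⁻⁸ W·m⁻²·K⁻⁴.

At equilibrium, absorbed power = emitted power.
Absorbing cross-section = πr² = 1.105 m²; emitting surface = 4πr² = 4.419 m² (ratio 4).
αS·A_cross = εσ·A_surf·T⁴  ⇒  T⁴ = αS/(ε·4σ).
T⁴ = 0.160·1660/(0.48·4·5.67×10⁻⁸) = 2.440×10⁹ K⁴.
T = (2.440×10⁹)^(1/4).

T ≈ 222 K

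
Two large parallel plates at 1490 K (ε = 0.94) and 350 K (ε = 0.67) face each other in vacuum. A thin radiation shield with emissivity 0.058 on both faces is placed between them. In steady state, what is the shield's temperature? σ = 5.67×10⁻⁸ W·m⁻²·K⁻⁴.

In steady state the net flux on the hot side equals that on the cold side.
σ(T₁⁴−T_s⁴)/D₁ = σ(T_s⁴−T₂⁴)/D₂, with D₁ = 1/ε₁+1/ε_s−1 = 17.31, D₂ = 1/ε_s+1/ε₂−1 = 17.73.
Solve for T_s⁴: T_s⁴ = (D₂·T₁⁴ + D₁·T₂⁴)/(D₁+D₂) = 2.502×10¹² K⁴.

T_s ≈ 1260 K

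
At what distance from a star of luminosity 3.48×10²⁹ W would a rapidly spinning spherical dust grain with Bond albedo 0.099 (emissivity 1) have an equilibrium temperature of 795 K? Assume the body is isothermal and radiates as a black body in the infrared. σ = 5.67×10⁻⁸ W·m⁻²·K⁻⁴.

For an isothermal black-emitting sphere, (1−a)S·πr² = σ·4πr²·T⁴ ⇒ S = 4σT⁴/(1−a).
S = 4·5.67×10⁻⁸·(795)⁴/0.901 = 1.006×10⁵ W/m².
Flux falls as S = L/(4πd²), so d = √(L/(4πS)) = √(3.48×10²⁹/(4π·1.006×10⁵)).

d ≈ 5.25×10¹¹ m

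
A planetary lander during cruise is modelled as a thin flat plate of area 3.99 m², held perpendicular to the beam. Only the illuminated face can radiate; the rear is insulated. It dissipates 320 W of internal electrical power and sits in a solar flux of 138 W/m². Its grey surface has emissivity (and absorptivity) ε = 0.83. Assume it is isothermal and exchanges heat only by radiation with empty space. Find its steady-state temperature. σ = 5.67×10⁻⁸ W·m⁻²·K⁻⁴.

At steady state, absorbed solar power + internal power = radiated power.
Absorbed: α·S·A_cross = 0.83·138·3.990 = 457.0 W (cross-section A).
Total input = 457.0 + 320 = 777.0 W.
Radiated: εσ·A_surf·T⁴ with A_surf = A = 3.990 m².
T⁴ = 777.0/(0.83·5.67×10⁻⁸·3.990) = 4.138×10⁹ K⁴.

T ≈ 254 K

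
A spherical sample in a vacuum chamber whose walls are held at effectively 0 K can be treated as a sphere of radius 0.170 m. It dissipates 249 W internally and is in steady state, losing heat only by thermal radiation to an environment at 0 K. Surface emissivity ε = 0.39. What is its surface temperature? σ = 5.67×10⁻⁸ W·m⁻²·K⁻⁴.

T ≈ 420 K

Steady state: internal power = radiated power, P = εσA T⁴.
Radiating area A = 4πr² = 0.3632 m².
T⁴ = P/(εσA) = 249/(0.39·5.67×10⁻⁸·0.3632) = 3.101×10¹⁰ K⁴.
T = (3.101×10¹⁰)^(1/4).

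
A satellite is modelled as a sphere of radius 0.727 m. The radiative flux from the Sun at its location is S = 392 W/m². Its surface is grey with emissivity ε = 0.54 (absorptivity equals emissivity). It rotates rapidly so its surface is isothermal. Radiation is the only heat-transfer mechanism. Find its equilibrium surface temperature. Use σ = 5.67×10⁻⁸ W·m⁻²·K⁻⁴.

T ≈ 204 K

At equilibrium, absorbed power = emitted power.
Absorbing cross-section = πr² = 1.660 m²; emitting surface = 4πr² = 6.642 m² (ratio 4).
εS·A_cross = εσ·A_surf·T⁴  ⇒  T⁴ = S/(4σ)   (ε cancels).
T⁴ = 392/(4·5.67×10⁻⁸) = 1.728×10⁹ K⁴.
T = (1.728×10⁹)^(1/4).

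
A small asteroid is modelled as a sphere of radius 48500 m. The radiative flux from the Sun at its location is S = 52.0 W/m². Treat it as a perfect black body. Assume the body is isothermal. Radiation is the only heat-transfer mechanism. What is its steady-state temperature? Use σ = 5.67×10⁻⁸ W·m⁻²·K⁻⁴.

T ≈ 123 K

At equilibrium, absorbed power = emitted power.
Absorbing cross-section = πr² = 7.390×10⁹ m²; emitting surface = 4πr² = 2.956×10¹⁰ m² (ratio 4).
S·A_cross = εσ·A_surf·T⁴  ⇒  T⁴ = S/(4σ).
T⁴ = 1.00·52.0/(4·5.67×10⁻⁸) = 2.293×10⁸ K⁴.
T = (2.293×10⁸)^(1/4).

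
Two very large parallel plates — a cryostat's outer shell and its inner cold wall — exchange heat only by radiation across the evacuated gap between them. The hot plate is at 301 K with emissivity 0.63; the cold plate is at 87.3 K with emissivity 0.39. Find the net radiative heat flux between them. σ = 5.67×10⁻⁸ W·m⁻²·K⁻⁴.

For two infinite grey parallel plates, q = σ(T₁⁴ − T₂⁴)/(1/ε₁ + 1/ε₂ − 1).
T₁⁴ − T₂⁴ = 8.209×10⁹ − 5.808×10⁷ = 8.150×10⁹ K⁴.
1/ε₁ + 1/ε₂ − 1 = 1.587 + 2.564 − 1 = 3.151.
q = 5.67×10⁻⁸ × 8.150×10⁹ / 3.151.

q ≈ 147 W/m²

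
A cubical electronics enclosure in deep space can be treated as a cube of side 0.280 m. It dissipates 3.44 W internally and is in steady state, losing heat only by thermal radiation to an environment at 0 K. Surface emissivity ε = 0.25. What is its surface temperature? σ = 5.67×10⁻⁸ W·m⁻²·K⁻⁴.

T ≈ 151 K

Steady state: internal power = radiated power, P = εσA T⁴.
Radiating area A = 6L² = 0.4704 m².
T⁴ = P/(εσA) = 3.44/(0.25·5.67×10⁻⁸·0.4704) = 5.159×10⁸ K⁴.
T = (5.159×10⁸)^(1/4).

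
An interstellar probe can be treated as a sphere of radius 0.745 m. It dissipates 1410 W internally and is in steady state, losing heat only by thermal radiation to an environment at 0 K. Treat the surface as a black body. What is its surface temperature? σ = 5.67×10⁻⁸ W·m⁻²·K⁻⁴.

T ≈ 244 K

Steady state: internal power = radiated power, P = εσA T⁴.
Radiating area A = 4πr² = 6.975 m².
T⁴ = P/(εσA) = 1410/(1.0·5.67×10⁻⁸·6.975) = 3.565×10⁹ K⁴.
T = (3.565×10⁹)^(1/4).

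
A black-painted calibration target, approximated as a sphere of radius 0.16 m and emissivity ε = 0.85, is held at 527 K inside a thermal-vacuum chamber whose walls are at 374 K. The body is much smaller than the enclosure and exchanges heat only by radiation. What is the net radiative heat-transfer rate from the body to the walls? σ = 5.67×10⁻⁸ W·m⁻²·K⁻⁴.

For a small grey body in a large enclosure: P_net = εσA(T_body⁴ − T_wall⁴).
A = 4πr² = 0.3217 m²; T_body⁴ − T_wall⁴ = 7.713×10¹⁰ − 1.957×10¹⁰ = 5.757×10¹⁰ K⁴.
|P_net| = 0.85·5.67×10⁻⁸·0.3217·5.757×10¹⁰.

P_net ≈ 893 W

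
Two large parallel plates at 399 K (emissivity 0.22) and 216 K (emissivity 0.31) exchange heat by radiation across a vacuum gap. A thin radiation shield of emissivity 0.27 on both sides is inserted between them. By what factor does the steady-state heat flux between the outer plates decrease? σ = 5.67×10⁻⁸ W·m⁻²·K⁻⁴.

Without shield: q₀ = σΔ(T⁴)/(1/ε₁+1/ε₂−1) with denominator 6.771.
With shield the two gaps are in series; the resistances add: (1/ε₁+1/ε_s−1)+(1/ε_s+1/ε₂−1) = 7.249+5.930 = 13.18.
Heat-flux ratio q₀/q = 13.18/6.771.

factor ≈ 1.95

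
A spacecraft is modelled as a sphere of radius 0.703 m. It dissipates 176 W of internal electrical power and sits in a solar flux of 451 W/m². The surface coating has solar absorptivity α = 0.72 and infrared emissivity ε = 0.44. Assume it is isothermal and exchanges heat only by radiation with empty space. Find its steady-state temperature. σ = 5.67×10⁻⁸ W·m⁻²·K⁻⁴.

T ≈ 257 K

At steady state, absorbed solar power + internal power = radiated power.
Absorbed: α·S·A_cross = 0.72·451·1.553 = 504.2 W (cross-section πr²).
Total input = 504.2 + 176 = 680.2 W.
Radiated: εσ·A_surf·T⁴ with A_surf = 4πr² = 6.210 m².
T⁴ = 680.2/(0.44·5.67×10⁻⁸·6.210) = 4.390×10⁹ K⁴.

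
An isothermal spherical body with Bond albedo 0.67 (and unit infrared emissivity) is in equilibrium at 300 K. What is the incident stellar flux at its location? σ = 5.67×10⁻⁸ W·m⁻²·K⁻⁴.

S ≈ 5570 W/m²

(1−a)S·πr² = σ·4πr²·T⁴ ⇒ S = 4σT⁴/(1−a).
S = 4·5.67×10⁻⁸·8.100×10⁹/0.330.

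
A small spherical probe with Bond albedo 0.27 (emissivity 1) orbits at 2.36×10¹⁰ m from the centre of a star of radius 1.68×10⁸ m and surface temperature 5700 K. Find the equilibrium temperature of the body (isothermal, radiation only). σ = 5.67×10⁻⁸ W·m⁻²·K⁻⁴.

T ≈ 314 K

The star's surface emits σT_*⁴; at distance d the flux is S = σT_*⁴(R_*/d)².
S = 5.67×10⁻⁸·(5700)⁴·(1.68×10⁸/2.36×10¹⁰)² = 3033 W/m².
For an isothermal sphere T⁴ = (1−a)S/(4σ) = 9.762×10⁹ K⁴.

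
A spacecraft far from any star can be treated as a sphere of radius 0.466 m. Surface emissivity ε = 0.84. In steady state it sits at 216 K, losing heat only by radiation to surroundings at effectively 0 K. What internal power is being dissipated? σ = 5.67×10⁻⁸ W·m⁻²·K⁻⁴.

Steady state: P = εσA T⁴.
A = 4πr² = 2.729 m²; T⁴ = (216)⁴ = 2.177×10⁹ K⁴.
P = 0.84 × 5.67×10⁻⁸ × 2.729 × 2.177×10⁹.

P ≈ 283 W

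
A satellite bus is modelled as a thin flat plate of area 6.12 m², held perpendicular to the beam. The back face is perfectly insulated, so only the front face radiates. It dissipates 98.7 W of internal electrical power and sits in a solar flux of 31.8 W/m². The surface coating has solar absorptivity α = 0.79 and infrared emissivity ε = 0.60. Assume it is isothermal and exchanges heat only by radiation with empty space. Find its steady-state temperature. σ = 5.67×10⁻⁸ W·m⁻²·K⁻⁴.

T ≈ 187 K

At steady state, absorbed solar power + internal power = radiated power.
Absorbed: α·S·A_cross = 0.79·31.8·6.120 = 153.7 W (cross-section A).
Total input = 153.7 + 98.7 = 252.4 W.
Radiated: εσ·A_surf·T⁴ with A_surf = A = 6.120 m².
T⁴ = 252.4/(0.60·5.67×10⁻⁸·6.120) = 1.213×10⁹ K⁴.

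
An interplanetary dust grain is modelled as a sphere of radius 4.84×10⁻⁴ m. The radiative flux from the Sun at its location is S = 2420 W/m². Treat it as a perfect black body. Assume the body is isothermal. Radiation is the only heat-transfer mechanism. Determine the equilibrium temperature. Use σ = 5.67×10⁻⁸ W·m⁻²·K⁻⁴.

T ≈ 321 K

At equilibrium, absorbed power = emitted power.
Absorbing cross-section = πr² = 7.359×10⁻⁷ m²; emitting surface = 4πr² = 2.944×10⁻⁶ m² (ratio 4).
S·A_cross = εσ·A_surf·T⁴  ⇒  T⁴ = S/(4σ).
T⁴ = 1.00·2420/(4·5.67×10⁻⁸) = 1.067×10¹⁰ K⁴.
T = (1.067×10¹⁰)^(1/4).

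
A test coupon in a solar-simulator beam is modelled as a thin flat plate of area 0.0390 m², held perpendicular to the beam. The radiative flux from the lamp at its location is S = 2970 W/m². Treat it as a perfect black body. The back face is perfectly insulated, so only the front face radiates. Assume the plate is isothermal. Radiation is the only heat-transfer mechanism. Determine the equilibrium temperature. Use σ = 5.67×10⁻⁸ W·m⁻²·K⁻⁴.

At equilibrium, absorbed power = emitted power.
Absorbing cross-section = A = 0.03900 m²; emitting surface = A = 0.03900 m² (ratio 1).
S·A_cross = εσ·A_surf·T⁴  ⇒  T⁴ = S/(1σ).
T⁴ = 1.00·2970/(1·5.67×10⁻⁸) = 5.238×10¹⁰ K⁴.
T = (5.238×10¹⁰)^(1/4).

T ≈ 478 K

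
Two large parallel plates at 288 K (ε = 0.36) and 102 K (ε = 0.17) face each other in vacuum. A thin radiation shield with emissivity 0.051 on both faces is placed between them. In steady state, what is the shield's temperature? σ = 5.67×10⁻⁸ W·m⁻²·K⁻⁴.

T_s ≈ 247 K

In steady state the net flux on the hot side equals that on the cold side.
σ(T₁⁴−T_s⁴)/D₁ = σ(T_s⁴−T₂⁴)/D₂, with D₁ = 1/ε₁+1/ε_s−1 = 21.39, D₂ = 1/ε_s+1/ε₂−1 = 24.49.
Solve for T_s⁴: T_s⁴ = (D₂·T₁⁴ + D₁·T₂⁴)/(D₁+D₂) = 3.723×10⁹ K⁴.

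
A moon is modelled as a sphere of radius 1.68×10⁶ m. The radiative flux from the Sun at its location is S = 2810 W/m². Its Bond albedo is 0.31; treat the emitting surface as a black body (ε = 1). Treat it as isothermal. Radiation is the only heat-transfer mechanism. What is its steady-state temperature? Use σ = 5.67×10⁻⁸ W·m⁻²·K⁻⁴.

T ≈ 304 K

At equilibrium, absorbed power = emitted power.
Absorbing cross-section = πr² = 8.867×10¹² m²; emitting surface = 4πr² = 3.547×10¹³ m² (ratio 4).
(1−a)S·A_cross = εσ·A_surf·T⁴  ⇒  T⁴ = (1−a)S/(4σ).
T⁴ = 0.690·2810/(4·5.67×10⁻⁸) = 8.549×10⁹ K⁴.
T = (8.549×10⁹)^(1/4).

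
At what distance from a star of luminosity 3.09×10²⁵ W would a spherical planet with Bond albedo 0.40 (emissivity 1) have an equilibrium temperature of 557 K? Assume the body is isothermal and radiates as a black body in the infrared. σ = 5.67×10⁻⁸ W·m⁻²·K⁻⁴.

d ≈ 8.22×10⁹ m

For an isothermal black-emitting sphere, (1−a)S·πr² = σ·4πr²·T⁴ ⇒ S = 4σT⁴/(1−a).
S = 4·5.67×10⁻⁸·(557)⁴/0.600 = 36380 W/m².
Flux falls as S = L/(4πd²), so d = √(L/(4πS)) = √(3.09×10²⁵/(4π·36380)).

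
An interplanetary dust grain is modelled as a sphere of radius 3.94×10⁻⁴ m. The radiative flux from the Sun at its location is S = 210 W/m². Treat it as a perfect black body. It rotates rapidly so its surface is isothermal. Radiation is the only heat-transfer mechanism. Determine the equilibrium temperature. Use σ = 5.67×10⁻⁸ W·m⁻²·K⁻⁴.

At equilibrium, absorbed power = emitted power.
Absorbing cross-section = πr² = 4.877×10⁻⁷ m²; emitting surface = 4πr² = 1.951×10⁻⁶ m² (ratio 4).
S·A_cross = εσ·A_surf·T⁴  ⇒  T⁴ = S/(4σ).
T⁴ = 1.00·210/(4·5.67×10⁻⁸) = 9.259×10⁸ K⁴.
T = (9.259×10⁸)^(1/4).

T ≈ 174 K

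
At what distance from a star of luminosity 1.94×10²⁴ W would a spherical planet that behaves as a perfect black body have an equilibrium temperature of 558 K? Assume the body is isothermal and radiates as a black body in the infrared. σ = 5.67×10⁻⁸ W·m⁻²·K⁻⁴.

d ≈ 2.65×10⁹ m

For an isothermal black-emitting sphere, (1−a)S·πr² = σ·4πr²·T⁴ ⇒ S = 4σT⁴/(1−a).
S = 4·5.67×10⁻⁸·(558)⁴/1.00 = 21990 W/m².
Flux falls as S = L/(4πd²), so d = √(L/(4πS)) = √(1.94×10²⁴/(4π·21990)).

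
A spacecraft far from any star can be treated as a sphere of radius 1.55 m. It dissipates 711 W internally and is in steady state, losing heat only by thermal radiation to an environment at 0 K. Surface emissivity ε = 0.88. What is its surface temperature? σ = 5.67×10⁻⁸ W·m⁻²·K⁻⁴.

T ≈ 147 K

Steady state: internal power = radiated power, P = εσA T⁴.
Radiating area A = 4πr² = 30.19 m².
T⁴ = P/(εσA) = 711/(0.88·5.67×10⁻⁸·30.19) = 4.720×10⁸ K⁴.
T = (4.720×10⁸)^(1/4).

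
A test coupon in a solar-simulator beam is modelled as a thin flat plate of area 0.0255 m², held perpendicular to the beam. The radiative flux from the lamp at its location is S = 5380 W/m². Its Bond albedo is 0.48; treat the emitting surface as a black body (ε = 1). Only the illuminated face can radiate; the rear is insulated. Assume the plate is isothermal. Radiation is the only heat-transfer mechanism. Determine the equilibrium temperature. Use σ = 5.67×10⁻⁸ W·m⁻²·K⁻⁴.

T ≈ 471 K

At equilibrium, absorbed power = emitted power.
Absorbing cross-section = A = 0.02550 m²; emitting surface = A = 0.02550 m² (ratio 1).
(1−a)S·A_cross = εσ·A_surf·T⁴  ⇒  T⁴ = (1−a)S/(1σ).
T⁴ = 0.520·5380/(1·5.67×10⁻⁸) = 4.934×10¹⁰ K⁴.
T = (4.934×10¹⁰)^(1/4).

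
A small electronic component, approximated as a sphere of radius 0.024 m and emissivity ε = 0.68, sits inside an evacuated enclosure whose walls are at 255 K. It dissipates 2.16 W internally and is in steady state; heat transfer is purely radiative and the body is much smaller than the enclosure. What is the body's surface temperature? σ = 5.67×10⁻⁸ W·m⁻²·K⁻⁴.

T ≈ 331 K

For a small grey body in a large enclosure, net radiated power = εσA(T⁴ − T_w⁴).
Steady state: P = εσA(T⁴ − T_w⁴) with A = 4πr² = 0.007238 m².
T⁴ = P/(εσA) + T_w⁴ = 2.16/(0.68·5.67×10⁻⁸·0.007238) + (255)⁴
    = 7.740×10⁹ + 4.228×10⁹ = 1.197×10¹⁰ K⁴.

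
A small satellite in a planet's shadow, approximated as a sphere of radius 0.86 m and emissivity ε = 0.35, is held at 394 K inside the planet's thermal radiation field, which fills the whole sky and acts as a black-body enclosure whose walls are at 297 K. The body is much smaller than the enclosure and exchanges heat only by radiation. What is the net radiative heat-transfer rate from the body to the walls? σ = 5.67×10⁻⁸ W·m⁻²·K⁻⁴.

P_net ≈ 3010 W

For a small grey body in a large enclosure: P_net = εσA(T_body⁴ − T_wall⁴).
A = 4πr² = 9.294 m²; T_body⁴ − T_wall⁴ = 2.410×10¹⁰ − 7.781×10⁹ = 1.632×10¹⁰ K⁴.
|P_net| = 0.35·5.67×10⁻⁸·9.294·1.632×10¹⁰.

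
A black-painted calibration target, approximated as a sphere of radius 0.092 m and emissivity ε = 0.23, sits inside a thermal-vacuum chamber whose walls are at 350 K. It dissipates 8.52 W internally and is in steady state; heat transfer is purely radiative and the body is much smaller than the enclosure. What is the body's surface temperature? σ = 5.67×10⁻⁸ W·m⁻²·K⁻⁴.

T ≈ 381 K

For a small grey body in a large enclosure, net radiated power = εσA(T⁴ − T_w⁴).
Steady state: P = εσA(T⁴ − T_w⁴) with A = 4πr² = 0.1064 m².
T⁴ = P/(εσA) + T_w⁴ = 8.52/(0.23·5.67×10⁻⁸·0.1064) + (350)⁴
    = 6.142×10⁹ + 1.501×10¹⁰ = 2.115×10¹⁰ K⁴.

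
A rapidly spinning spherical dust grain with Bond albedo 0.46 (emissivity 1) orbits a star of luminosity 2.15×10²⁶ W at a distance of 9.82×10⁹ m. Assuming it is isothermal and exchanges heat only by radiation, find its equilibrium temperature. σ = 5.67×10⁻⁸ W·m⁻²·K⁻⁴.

First find the stellar flux at distance d: S = L/(4πd²) = 2.15×10²⁶/(4π·(9.82×10⁹)²) = 1.774×10⁵ W/m².
For an isothermal sphere, absorbed (1−a)S·πr² = emitted σ·4πr²·T⁴, so T⁴ = (1−a)S/(4σ).
T⁴ = 0.540·1.774×10⁵/(4·5.67×10⁻⁸) = 4.224×10¹¹ K⁴.

T ≈ 806 K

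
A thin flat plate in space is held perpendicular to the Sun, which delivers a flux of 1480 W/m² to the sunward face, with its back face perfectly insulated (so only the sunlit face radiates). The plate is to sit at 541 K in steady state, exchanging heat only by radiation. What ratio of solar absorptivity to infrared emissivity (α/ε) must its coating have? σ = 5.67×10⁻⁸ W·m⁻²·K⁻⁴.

Balance: αS·A = εσ·1A·T⁴ ⇒ α/ε = σT⁴/S.
α/ε = 5.67×10⁻⁸·(541)⁴/1480 = 5.67×10⁻⁸·8.566×10¹⁰/1480.

α/ε ≈ 3.28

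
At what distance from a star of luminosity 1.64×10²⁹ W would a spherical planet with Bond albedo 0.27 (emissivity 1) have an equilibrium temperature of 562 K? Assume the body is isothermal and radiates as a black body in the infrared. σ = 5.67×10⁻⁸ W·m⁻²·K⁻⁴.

d ≈ 6.49×10¹¹ m

For an isothermal black-emitting sphere, (1−a)S·πr² = σ·4πr²·T⁴ ⇒ S = 4σT⁴/(1−a).
S = 4·5.67×10⁻⁸·(562)⁴/0.730 = 30990 W/m².
Flux falls as S = L/(4πd²), so d = √(L/(4πS)) = √(1.64×10²⁹/(4π·30990)).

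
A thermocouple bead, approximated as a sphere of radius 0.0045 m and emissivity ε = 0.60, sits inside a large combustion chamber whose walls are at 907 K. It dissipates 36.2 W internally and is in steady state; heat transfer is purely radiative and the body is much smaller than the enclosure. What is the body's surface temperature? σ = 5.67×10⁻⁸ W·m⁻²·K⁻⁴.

T ≈ 1480 K

For a small grey body in a large enclosure, net radiated power = εσA(T⁴ − T_w⁴).
Steady state: P = εσA(T⁴ − T_w⁴) with A = 4πr² = 2.545×10⁻⁴ m².
T⁴ = P/(εσA) + T_w⁴ = 36.2/(0.60·5.67×10⁻⁸·2.545×10⁻⁴) + (907)⁴
    = 4.182×10¹² + 6.768×10¹¹ = 4.858×10¹² K⁴.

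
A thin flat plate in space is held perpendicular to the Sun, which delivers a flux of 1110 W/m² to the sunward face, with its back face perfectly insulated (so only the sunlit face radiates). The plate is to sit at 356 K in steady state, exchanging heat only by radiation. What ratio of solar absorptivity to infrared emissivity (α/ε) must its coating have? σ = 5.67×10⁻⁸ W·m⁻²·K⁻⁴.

α/ε ≈ 0.820

Balance: αS·A = εσ·1A·T⁴ ⇒ α/ε = σT⁴/S.
α/ε = 5.67×10⁻⁸·(356)⁴/1110 = 5.67×10⁻⁸·1.606×10¹⁰/1110.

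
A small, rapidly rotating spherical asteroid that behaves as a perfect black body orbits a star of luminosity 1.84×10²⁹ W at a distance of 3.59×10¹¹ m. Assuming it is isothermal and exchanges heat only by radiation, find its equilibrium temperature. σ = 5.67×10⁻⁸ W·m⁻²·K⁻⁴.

First find the stellar flux at distance d: S = L/(4πd²) = 1.84×10²⁹/(4π·(3.59×10¹¹)²) = 1.136×10⁵ W/m².
For an isothermal sphere, absorbed (1−a)S·πr² = emitted σ·4πr²·T⁴, so T⁴ = (1−a)S/(4σ).
T⁴ = 1.00·1.136×10⁵/(4·5.67×10⁻⁸) = 5.009×10¹¹ K⁴.

T ≈ 841 K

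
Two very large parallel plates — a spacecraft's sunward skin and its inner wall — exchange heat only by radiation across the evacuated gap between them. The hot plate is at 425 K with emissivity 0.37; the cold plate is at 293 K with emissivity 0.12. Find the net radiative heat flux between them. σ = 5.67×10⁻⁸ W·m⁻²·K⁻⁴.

q ≈ 143 W/m²

For two infinite grey parallel plates, q = σ(T₁⁴ − T₂⁴)/(1/ε₁ + 1/ε₂ − 1).
T₁⁴ − T₂⁴ = 3.263×10¹⁰ − 7.370×10⁹ = 2.526×10¹⁰ K⁴.
1/ε₁ + 1/ε₂ − 1 = 2.703 + 8.333 − 1 = 10.04.
q = 5.67×10⁻⁸ × 2.526×10¹⁰ / 10.04.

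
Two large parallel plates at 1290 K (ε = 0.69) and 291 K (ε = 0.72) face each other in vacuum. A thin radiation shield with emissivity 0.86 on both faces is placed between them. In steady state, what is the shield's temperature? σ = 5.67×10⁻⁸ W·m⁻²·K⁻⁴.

In steady state the net flux on the hot side equals that on the cold side.
σ(T₁⁴−T_s⁴)/D₁ = σ(T_s⁴−T₂⁴)/D₂, with D₁ = 1/ε₁+1/ε_s−1 = 1.612, D₂ = 1/ε_s+1/ε₂−1 = 1.552.
Solve for T_s⁴: T_s⁴ = (D₂·T₁⁴ + D₁·T₂⁴)/(D₁+D₂) = 1.362×10¹² K⁴.

T_s ≈ 1080 K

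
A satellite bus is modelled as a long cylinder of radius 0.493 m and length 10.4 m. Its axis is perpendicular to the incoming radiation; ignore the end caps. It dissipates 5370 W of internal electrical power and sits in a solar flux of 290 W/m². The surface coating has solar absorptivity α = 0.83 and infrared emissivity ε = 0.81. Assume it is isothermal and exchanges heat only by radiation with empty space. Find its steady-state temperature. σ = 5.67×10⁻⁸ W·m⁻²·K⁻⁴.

T ≈ 270 K

At steady state, absorbed solar power + internal power = radiated power.
Absorbed: α·S·A_cross = 0.83·290·10.25 = 2468 W (cross-section 2rL).
Total input = 2468 + 5370 = 7838 W.
Radiated: εσ·A_surf·T⁴ with A_surf = 2πrL = 32.22 m².
T⁴ = 7838/(0.81·5.67×10⁻⁸·32.22) = 5.298×10⁹ K⁴.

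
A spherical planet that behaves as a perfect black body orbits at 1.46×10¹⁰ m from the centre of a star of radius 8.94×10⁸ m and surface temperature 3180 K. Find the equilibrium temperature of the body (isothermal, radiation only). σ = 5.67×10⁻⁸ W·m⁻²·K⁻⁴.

T ≈ 556 K

The star's surface emits σT_*⁴; at distance d the flux is S = σT_*⁴(R_*/d)².
S = 5.67×10⁻⁸·(3180)⁴·(8.94×10⁸/1.46×10¹⁰)² = 21740 W/m².
For an isothermal sphere T⁴ = (1−a)S/(4σ) = 9.586×10¹⁰ K⁴.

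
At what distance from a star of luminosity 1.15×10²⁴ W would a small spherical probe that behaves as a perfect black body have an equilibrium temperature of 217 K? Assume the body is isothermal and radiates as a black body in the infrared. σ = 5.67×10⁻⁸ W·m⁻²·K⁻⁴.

d ≈ 1.35×10¹⁰ m

For an isothermal black-emitting sphere, (1−a)S·πr² = σ·4πr²·T⁴ ⇒ S = 4σT⁴/(1−a).
S = 4·5.67×10⁻⁸·(217)⁴/1.00 = 502.9 W/m².
Flux falls as S = L/(4πd²), so d = √(L/(4πS)) = √(1.15×10²⁴/(4π·502.9)).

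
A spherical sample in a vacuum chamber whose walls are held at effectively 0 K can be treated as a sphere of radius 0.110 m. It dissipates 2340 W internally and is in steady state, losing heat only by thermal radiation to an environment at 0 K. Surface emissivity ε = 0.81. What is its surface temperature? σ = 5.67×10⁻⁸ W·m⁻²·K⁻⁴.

Steady state: internal power = radiated power, P = εσA T⁴.
Radiating area A = 4πr² = 0.1521 m².
T⁴ = P/(εσA) = 2340/(0.81·5.67×10⁻⁸·0.1521) = 3.351×10¹¹ K⁴.
T = (3.351×10¹¹)^(1/4).

T ≈ 761 K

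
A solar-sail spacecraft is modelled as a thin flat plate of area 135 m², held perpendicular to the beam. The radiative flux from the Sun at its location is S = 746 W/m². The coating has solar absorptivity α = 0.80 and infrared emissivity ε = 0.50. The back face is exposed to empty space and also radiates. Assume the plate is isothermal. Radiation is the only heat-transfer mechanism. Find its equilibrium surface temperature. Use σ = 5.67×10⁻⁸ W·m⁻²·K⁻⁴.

At equilibrium, absorbed power = emitted power.
Absorbing cross-section = A = 135.0 m²; emitting surface = 2A = 270.0 m² (ratio 2).
αS·A_cross = εσ·A_surf·T⁴  ⇒  T⁴ = αS/(ε·2σ).
T⁴ = 0.800·746/(0.50·2·5.67×10⁻⁸) = 1.053×10¹⁰ K⁴.
T = (1.053×10¹⁰)^(1/4).

T ≈ 320 K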